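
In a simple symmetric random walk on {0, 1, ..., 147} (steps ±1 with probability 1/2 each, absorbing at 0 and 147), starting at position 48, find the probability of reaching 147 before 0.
P(hit 147 before 0) = 48/147 = 16/49

Let u_k = P(hit 147 before 0 | start at k). Then u_0 = 0, u_147 = 1, and u_k = u_{k-1}/2 + u_{k+1}/2 for 1 ≤ k ≤ 146. This harmonic recurrence is solved by u_k = k/147, giving u_48 = 48/147 = 16/49.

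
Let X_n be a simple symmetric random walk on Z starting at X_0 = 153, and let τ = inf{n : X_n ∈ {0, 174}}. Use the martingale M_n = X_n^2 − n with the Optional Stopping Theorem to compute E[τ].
E[τ] = 3213

M_n = X_n^2 − n is a martingale (since E[X_{n+1}^2 | F_n] = X_n^2 + 1). By OST (τ has finite mean in a bounded region), E[M_τ] = E[M_0] = X_0^2 − 0 = 153^2 = 23409. Also E[M_τ] = E[X_τ^2] − E[τ]. The walk exits at 0 or 174, with P(hit 174 first) = 153/174, so E[X_τ^2] = 174^2 · 153/174 + 0 = 26622. Thus E[τ] = E[X_τ^2] − E[M_τ] = 26622 − 23409 = 3213 = 153(174 − 153) = 3213.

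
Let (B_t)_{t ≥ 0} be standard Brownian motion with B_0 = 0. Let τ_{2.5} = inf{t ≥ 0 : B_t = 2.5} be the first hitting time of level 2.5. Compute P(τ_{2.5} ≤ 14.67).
P(τ_{2.5} ≤ 14.67) = 2(1 − Φ(2.5/√14.67)) = 2(1 − Φ(0.6527)) ≈ 0.5139

By the reflection principle for standard BM, P(τ_b ≤ t) = 2 · P(B_t ≥ b). Since B_t ~ N(0, t), P(B_t ≥ 2.5) = 1 − Φ(2.5/√t) = 1 − Φ(2.5/√14.67) = 1 − Φ(0.6527) ≈ 0.25697. Doubling: P(τ_{2.5} ≤ 14.67) ≈ 2 · 0.25697 = 0.51394 ≈ 0.5139.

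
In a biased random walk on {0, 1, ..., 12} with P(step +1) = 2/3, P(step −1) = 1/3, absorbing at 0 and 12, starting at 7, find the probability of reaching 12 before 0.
P(hit 12 before 0) = (1 − (1/2)^7) / (1 − (1/2)^12) = 4064/4095

Let u_k denote P(reach 12 before 0 | start at k). Boundary: u_0 = 0, u_12 = 1. Recurrence: u_k = 2/3·u_{k+1} + 1/3·u_{k-1} for 1 ≤ k ≤ 11. Try u_k = A + B·r^k with r = q/p = (1/3)/(2/3) = 1/2. Substitution satisfies the recurrence; boundary conditions give:
  u_k = (1 − r^k) / (1 − r^N) = (1 − (1/2)^7) / (1 − (1/2)^12) = 4064/4095.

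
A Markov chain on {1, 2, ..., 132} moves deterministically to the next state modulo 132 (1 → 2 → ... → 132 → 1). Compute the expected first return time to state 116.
E[T_116 | X_0 = 116] = 132

The chain cycles deterministically, so starting at state 116 it returns in exactly 132 steps. Equivalently, the stationary distribution is uniform π_j = 1/132 for every state j, so by Kac's formula E[T_116] = 1/π_116 = 132.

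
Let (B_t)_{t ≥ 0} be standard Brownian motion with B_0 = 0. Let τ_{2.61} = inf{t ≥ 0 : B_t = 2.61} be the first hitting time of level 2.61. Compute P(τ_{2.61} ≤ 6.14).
P(τ_{2.61} ≤ 6.14) = 2(1 − Φ(2.61/√6.14)) = 2(1 − Φ(1.0533)) ≈ 0.2922

By the reflection principle for standard BM, P(τ_b ≤ t) = 2 · P(B_t ≥ b). Since B_t ~ N(0, t), P(B_t ≥ 2.61) = 1 − Φ(2.61/√t) = 1 − Φ(2.61/√6.14) = 1 − Φ(1.0533) ≈ 0.14610. Doubling: P(τ_{2.61} ≤ 6.14) ≈ 2 · 0.14610 = 0.29220 ≈ 0.2922.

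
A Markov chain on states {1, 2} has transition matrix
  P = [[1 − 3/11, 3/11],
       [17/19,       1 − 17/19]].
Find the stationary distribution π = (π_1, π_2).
π_1 = 187/244, π_2 = 57/244

Solve πP = π with π_1 + π_2 = 1. From πP = π: π_1 · (1 − 3/11) + π_2 · 17/19 = π_1 ⇒ π_2 · 17/19 = π_1 · 3/11 ⇒ π_2/π_1 = (3/11)/(17/19) = 57/187. Together with π_1 + π_2 = 1:
  π_1 = (17/19)/(3/11 + 17/19) = (17/19)/(244/209) = 187/244,
  π_2 = (3/11)/(3/11 + 17/19) = (3/11)/(244/209) = 57/244.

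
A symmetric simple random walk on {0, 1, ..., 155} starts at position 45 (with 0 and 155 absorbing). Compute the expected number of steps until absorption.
E[τ | X_0 = 45] = 4950

Let v_k = E[τ | X_0 = k]. Boundary: v_0 = v_155 = 0. Recurrence: v_k = 1 + (v_{k-1} + v_{k+1})/2 for 1 ≤ k ≤ 154. The particular solution to v_k − (v_{k-1} + v_{k+1})/2 = 1 is v_k = −k^2. Adding homogeneous solution A + B k and matching boundaries gives v_k = k (155 − k). Substituting k = 45: v_45 = 45 · 110 = 4950.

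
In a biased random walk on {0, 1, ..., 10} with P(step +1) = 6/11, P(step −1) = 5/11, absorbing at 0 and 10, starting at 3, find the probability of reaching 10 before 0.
P(hit 10 before 0) = (1 − (5/6)^3) / (1 − (5/6)^10) = 25474176/50700551

Let u_k denote P(reach 10 before 0 | start at k). Boundary: u_0 = 0, u_10 = 1. Recurrence: u_k = 6/11·u_{k+1} + 5/11·u_{k-1} for 1 ≤ k ≤ 9. Try u_k = A + B·r^k with r = q/p = (5/11)/(6/11) = 5/6. Substitution satisfies the recurrence; boundary conditions give:
  u_k = (1 − r^k) / (1 − r^N) = (1 − (5/6)^3) / (1 − (5/6)^10) = 25474176/50700551.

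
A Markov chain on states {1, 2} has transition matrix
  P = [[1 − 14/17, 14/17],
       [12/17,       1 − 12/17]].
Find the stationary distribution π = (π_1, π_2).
π_1 = 6/13, π_2 = 7/13

Solve πP = π with π_1 + π_2 = 1. From πP = π: π_1 · (1 − 14/17) + π_2 · 12/17 = π_1 ⇒ π_2 · 12/17 = π_1 · 14/17 ⇒ π_2/π_1 = (14/17)/(12/17) = 7/6. Together with π_1 + π_2 = 1:
  π_1 = (12/17)/(14/17 + 12/17) = (12/17)/(26/17) = 6/13,
  π_2 = (14/17)/(14/17 + 12/17) = (14/17)/(26/17) = 7/13.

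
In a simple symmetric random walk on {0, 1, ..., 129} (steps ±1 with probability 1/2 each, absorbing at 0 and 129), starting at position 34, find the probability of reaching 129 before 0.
P(hit 129 before 0) = 34/129

Let u_k = P(hit 129 before 0 | start at k). Then u_0 = 0, u_129 = 1, and u_k = u_{k-1}/2 + u_{k+1}/2 for 1 ≤ k ≤ 128. This harmonic recurrence is solved by u_k = k/129, giving u_34 = 34/129.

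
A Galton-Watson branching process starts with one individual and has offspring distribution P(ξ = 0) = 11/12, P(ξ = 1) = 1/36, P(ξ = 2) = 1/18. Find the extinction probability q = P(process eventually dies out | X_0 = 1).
q = 1

Mean offspring μ = 0·11/12 + 1·1/36 + 2·1/18 = 5/36 ≤ 1. For μ ≤ 1 with offspring not concentrated at 1, the Galton-Watson process goes extinct almost surely, so q = 1.
(Algebraic check: The pgf is f(s) = 11/12 + 1/36·s + 1/18·s². The extinction probability q is the smallest fixed point of f in [0, 1]. Setting s = f(s):
  1/18·s² + (1/36 − 1)·s + 11/12 = 0
  1/18·s² − (11/12 + 1/18)·s + 11/12 = 0
which factors as (s − 1)·(1/18·s − 11/12) = 0, giving roots s = 1 and s = (11/12)/(1/18) = 33/2. Since 33/2 ≥ 1, the smallest root in [0, 1] is s = 1.)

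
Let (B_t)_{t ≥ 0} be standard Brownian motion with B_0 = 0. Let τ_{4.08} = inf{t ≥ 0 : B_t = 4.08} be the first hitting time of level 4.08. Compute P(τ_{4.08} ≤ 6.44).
P(τ_{4.08} ≤ 6.44) = 2(1 − Φ(4.08/√6.44)) = 2(1 − Φ(1.6077)) ≈ 0.1079

By the reflection principle for standard BM, P(τ_b ≤ t) = 2 · P(B_t ≥ b). Since B_t ~ N(0, t), P(B_t ≥ 4.08) = 1 − Φ(4.08/√t) = 1 − Φ(4.08/√6.44) = 1 − Φ(1.6077) ≈ 0.05395. Doubling: P(τ_{4.08} ≤ 6.44) ≈ 2 · 0.05395 = 0.10790 ≈ 0.1079.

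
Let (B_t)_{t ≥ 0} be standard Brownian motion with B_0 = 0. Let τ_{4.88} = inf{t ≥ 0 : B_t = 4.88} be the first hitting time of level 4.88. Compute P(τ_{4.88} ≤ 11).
P(τ_{4.88} ≤ 11) = 2(1 − Φ(4.88/√11)) = 2(1 − Φ(1.4714)) ≈ 0.1412

By the reflection principle for standard BM, P(τ_b ≤ t) = 2 · P(B_t ≥ b). Since B_t ~ N(0, t), P(B_t ≥ 4.88) = 1 − Φ(4.88/√t) = 1 − Φ(4.88/√11) = 1 − Φ(1.4714) ≈ 0.07059. Doubling: P(τ_{4.88} ≤ 11) ≈ 2 · 0.07059 = 0.14118 ≈ 0.1412.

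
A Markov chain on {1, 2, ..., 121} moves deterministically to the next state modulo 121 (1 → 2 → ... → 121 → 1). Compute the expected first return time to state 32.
E[T_32 | X_0 = 32] = 121

The chain cycles deterministically, so starting at state 32 it returns in exactly 121 steps. Equivalently, the stationary distribution is uniform π_j = 1/121 for every state j, so by Kac's formula E[T_32] = 1/π_32 = 121.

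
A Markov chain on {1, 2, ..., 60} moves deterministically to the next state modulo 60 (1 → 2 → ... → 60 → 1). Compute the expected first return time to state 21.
E[T_21 | X_0 = 21] = 60

The chain cycles deterministically, so starting at state 21 it returns in exactly 60 steps. Equivalently, the stationary distribution is uniform π_j = 1/60 for every state j, so by Kac's formula E[T_21] = 1/π_21 = 60.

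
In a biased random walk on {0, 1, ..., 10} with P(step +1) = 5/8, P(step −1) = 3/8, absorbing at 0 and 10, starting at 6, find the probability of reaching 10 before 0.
P(hit 10 before 0) = (1 − (3/5)^6) / (1 − (3/5)^10) = 581875/606661

Let u_k denote P(reach 10 before 0 | start at k). Boundary: u_0 = 0, u_10 = 1. Recurrence: u_k = 5/8·u_{k+1} + 3/8·u_{k-1} for 1 ≤ k ≤ 9. Try u_k = A + B·r^k with r = q/p = (3/8)/(5/8) = 3/5. Substitution satisfies the recurrence; boundary conditions give:
  u_k = (1 − r^k) / (1 − r^N) = (1 − (3/5)^6) / (1 − (3/5)^10) = 581875/606661.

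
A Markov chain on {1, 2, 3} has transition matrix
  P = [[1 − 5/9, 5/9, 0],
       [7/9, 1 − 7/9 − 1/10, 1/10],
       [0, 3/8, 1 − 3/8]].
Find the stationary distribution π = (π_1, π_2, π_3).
π = (21/40, 3/8, 1/10)

This is a birth-death chain on three states, which satisfies detailed balance: π_1 · P_{12} = π_2 · P_{21} and π_2 · P_{23} = π_3 · P_{32}.
From π_1 · 5/9 = π_2 · 7/9: π_2/π_1 = (5/9)/(7/9) = 5/7.
From π_2 · 1/10 = π_3 · 3/8: π_3/π_2 = (1/10)/(3/8) = 4/15.
Take π_1 proportional to 1; then unnormalized π = (1, 5/7, 4/21). Normalize by dividing by the sum 40/21:
  π = (21/40, 3/8, 1/10).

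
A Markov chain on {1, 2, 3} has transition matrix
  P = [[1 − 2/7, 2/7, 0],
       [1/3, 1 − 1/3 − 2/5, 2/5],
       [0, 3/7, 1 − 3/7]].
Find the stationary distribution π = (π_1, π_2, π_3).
π = (35/93, 10/31, 28/93)

This is a birth-death chain on three states, which satisfies detailed balance: π_1 · P_{12} = π_2 · P_{21} and π_2 · P_{23} = π_3 · P_{32}.
From π_1 · 2/7 = π_2 · 1/3: π_2/π_1 = (2/7)/(1/3) = 6/7.
From π_2 · 2/5 = π_3 · 3/7: π_3/π_2 = (2/5)/(3/7) = 14/15.
Take π_1 proportional to 1; then unnormalized π = (1, 6/7, 4/5). Normalize by dividing by the sum 93/35:
  π = (35/93, 10/31, 28/93).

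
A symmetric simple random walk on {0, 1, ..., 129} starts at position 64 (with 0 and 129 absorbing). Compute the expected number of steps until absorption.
E[τ | X_0 = 64] = 4160

Let v_k = E[τ | X_0 = k]. Boundary: v_0 = v_129 = 0. Recurrence: v_k = 1 + (v_{k-1} + v_{k+1})/2 for 1 ≤ k ≤ 128. The particular solution to v_k − (v_{k-1} + v_{k+1})/2 = 1 is v_k = −k^2. Adding homogeneous solution A + B k and matching boundaries gives v_k = k (129 − k). Substituting k = 64: v_64 = 64 · 65 = 4160.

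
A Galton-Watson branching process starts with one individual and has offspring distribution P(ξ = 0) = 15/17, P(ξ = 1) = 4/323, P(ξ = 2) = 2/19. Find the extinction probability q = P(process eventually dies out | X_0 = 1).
q = 1

Mean offspring μ = 0·15/17 + 1·4/323 + 2·2/19 = 72/323 ≤ 1. For μ ≤ 1 with offspring not concentrated at 1, the Galton-Watson process goes extinct almost surely, so q = 1.
(Algebraic check: The pgf is f(s) = 15/17 + 4/323·s + 2/19·s². The extinction probability q is the smallest fixed point of f in [0, 1]. Setting s = f(s):
  2/19·s² + (4/323 − 1)·s + 15/17 = 0
  2/19·s² − (15/17 + 2/19)·s + 15/17 = 0
which factors as (s − 1)·(2/19·s − 15/17) = 0, giving roots s = 1 and s = (15/17)/(2/19) = 285/34. Since 285/34 ≥ 1, the smallest root in [0, 1] is s = 1.)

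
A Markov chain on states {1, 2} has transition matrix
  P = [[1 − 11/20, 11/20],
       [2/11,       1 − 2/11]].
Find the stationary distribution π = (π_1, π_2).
π_1 = 40/161, π_2 = 121/161

Solve πP = π with π_1 + π_2 = 1. From πP = π: π_1 · (1 − 11/20) + π_2 · 2/11 = π_1 ⇒ π_2 · 2/11 = π_1 · 11/20 ⇒ π_2/π_1 = (11/20)/(2/11) = 121/40. Together with π_1 + π_2 = 1:
  π_1 = (2/11)/(11/20 + 2/11) = (2/11)/(161/220) = 40/161,
  π_2 = (11/20)/(11/20 + 2/11) = (11/20)/(161/220) = 121/161.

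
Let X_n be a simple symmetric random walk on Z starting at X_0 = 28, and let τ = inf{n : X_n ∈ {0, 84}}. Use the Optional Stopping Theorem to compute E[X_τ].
E[X_τ] = 28

X_n is a martingale and τ is a bounded-mean stopping time (indeed τ is finite a.s. with bounded expectation since the walk is in a bounded region). By the OST, E[X_τ] = E[X_0] = 28. Equivalently: E[X_τ] = 84 · P(hit 84 first) + 0 · P(hit 0 first) = 84 · (28/84) = 28.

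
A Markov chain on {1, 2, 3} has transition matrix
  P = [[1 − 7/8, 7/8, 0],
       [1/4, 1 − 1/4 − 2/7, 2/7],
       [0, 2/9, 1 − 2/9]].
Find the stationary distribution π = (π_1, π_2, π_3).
π = (1/9, 7/18, 1/2)

This is a birth-death chain on three states, which satisfies detailed balance: π_1 · P_{12} = π_2 · P_{21} and π_2 · P_{23} = π_3 · P_{32}.
From π_1 · 7/8 = π_2 · 1/4: π_2/π_1 = (7/8)/(1/4) = 7/2.
From π_2 · 2/7 = π_3 · 2/9: π_3/π_2 = (2/7)/(2/9) = 9/7.
Take π_1 proportional to 1; then unnormalized π = (1, 7/2, 9/2). Normalize by dividing by the sum 9:
  π = (1/9, 7/18, 1/2).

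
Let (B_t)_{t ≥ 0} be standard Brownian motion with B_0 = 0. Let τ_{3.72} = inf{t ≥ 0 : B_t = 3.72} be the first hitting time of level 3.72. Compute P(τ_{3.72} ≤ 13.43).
P(τ_{3.72} ≤ 13.43) = 2(1 − Φ(3.72/√13.43)) = 2(1 − Φ(1.0151)) ≈ 0.3101

By the reflection principle for standard BM, P(τ_b ≤ t) = 2 · P(B_t ≥ b). Since B_t ~ N(0, t), P(B_t ≥ 3.72) = 1 − Φ(3.72/√t) = 1 − Φ(3.72/√13.43) = 1 − Φ(1.0151) ≈ 0.15503. Doubling: P(τ_{3.72} ≤ 13.43) ≈ 2 · 0.15503 = 0.31006 ≈ 0.3101.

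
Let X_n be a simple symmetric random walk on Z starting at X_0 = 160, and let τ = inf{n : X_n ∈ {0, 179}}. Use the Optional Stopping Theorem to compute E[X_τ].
E[X_τ] = 160

X_n is a martingale and τ is a bounded-mean stopping time (indeed τ is finite a.s. with bounded expectation since the walk is in a bounded region). By the OST, E[X_τ] = E[X_0] = 160. Equivalently: E[X_τ] = 179 · P(hit 179 first) + 0 · P(hit 0 first) = 179 · (160/179) = 160.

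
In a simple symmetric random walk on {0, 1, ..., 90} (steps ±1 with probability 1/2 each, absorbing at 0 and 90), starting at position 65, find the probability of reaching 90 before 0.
P(hit 90 before 0) = 65/90 = 13/18

Let u_k = P(hit 90 before 0 | start at k). Then u_0 = 0, u_90 = 1, and u_k = u_{k-1}/2 + u_{k+1}/2 for 1 ≤ k ≤ 89. This harmonic recurrence is solved by u_k = k/90, giving u_65 = 65/90 = 13/18.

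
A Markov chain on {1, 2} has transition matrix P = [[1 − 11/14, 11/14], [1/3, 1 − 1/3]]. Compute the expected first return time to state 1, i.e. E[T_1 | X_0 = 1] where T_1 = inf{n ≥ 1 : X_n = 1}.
E[T_1 | X_0 = 1] = 1/π_1 = 47/14

For an irreducible recurrent Markov chain with stationary distribution π, E[T_i | X_0 = i] = 1/π_i (Kac's formula). Here π_1 = (1/3)/(11/14 + 1/3) = (1/3)/(47/42) = 14/47, so E[T_1 | X_0 = 1] = 1/π_1 = (11/14 + 1/3)/(1/3) = (47/42)/(1/3) = 47/14.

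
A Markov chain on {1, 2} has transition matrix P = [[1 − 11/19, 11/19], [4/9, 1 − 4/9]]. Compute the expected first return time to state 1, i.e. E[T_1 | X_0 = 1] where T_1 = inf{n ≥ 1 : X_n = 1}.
E[T_1 | X_0 = 1] = 1/π_1 = 175/76

For an irreducible recurrent Markov chain with stationary distribution π, E[T_i | X_0 = i] = 1/π_i (Kac's formula). Here π_1 = (4/9)/(11/19 + 4/9) = (4/9)/(175/171) = 76/175, so E[T_1 | X_0 = 1] = 1/π_1 = (11/19 + 4/9)/(4/9) = (175/171)/(4/9) = 175/76.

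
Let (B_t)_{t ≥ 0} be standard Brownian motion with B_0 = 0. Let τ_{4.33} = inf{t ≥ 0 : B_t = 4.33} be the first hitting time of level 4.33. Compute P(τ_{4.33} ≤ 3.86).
P(τ_{4.33} ≤ 3.86) = 2(1 − Φ(4.33/√3.86)) = 2(1 − Φ(2.2039)) ≈ 0.0275

By the reflection principle for standard BM, P(τ_b ≤ t) = 2 · P(B_t ≥ b). Since B_t ~ N(0, t), P(B_t ≥ 4.33) = 1 − Φ(4.33/√t) = 1 − Φ(4.33/√3.86) = 1 − Φ(2.2039) ≈ 0.01377. Doubling: P(τ_{4.33} ≤ 3.86) ≈ 2 · 0.01377 = 0.02754 ≈ 0.0275.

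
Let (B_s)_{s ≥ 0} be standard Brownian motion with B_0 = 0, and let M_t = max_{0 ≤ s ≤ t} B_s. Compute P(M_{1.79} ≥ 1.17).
P(M_{1.79} ≥ 1.17) = 2·P(B_{1.79} ≥ 1.17) = 2(1 − Φ(1.17/√1.79)) ≈ 0.3818

By the reflection principle for Brownian motion, P(M_t ≥ a) = 2 · P(B_t ≥ a) for a ≥ 0. Since B_t ~ N(0, t), P(B_t ≥ 1.17) = 1 − Φ(1.17/√t) = 1 − Φ(1.17/√1.79) = 1 − Φ(0.8745). So
  P(M_{1.79} ≥ 1.17) = 2(1 − Φ(0.8745)) ≈ 0.3818.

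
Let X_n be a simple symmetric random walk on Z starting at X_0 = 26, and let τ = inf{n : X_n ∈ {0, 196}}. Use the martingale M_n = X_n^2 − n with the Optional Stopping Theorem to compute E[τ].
E[τ] = 4420

M_n = X_n^2 − n is a martingale (since E[X_{n+1}^2 | F_n] = X_n^2 + 1). By OST (τ has finite mean in a bounded region), E[M_τ] = E[M_0] = X_0^2 − 0 = 26^2 = 676. Also E[M_τ] = E[X_τ^2] − E[τ]. The walk exits at 0 or 196, with P(hit 196 first) = 26/196, so E[X_τ^2] = 196^2 · 26/196 + 0 = 5096. Thus E[τ] = E[X_τ^2] − E[M_τ] = 5096 − 676 = 4420 = 26(196 − 26) = 4420.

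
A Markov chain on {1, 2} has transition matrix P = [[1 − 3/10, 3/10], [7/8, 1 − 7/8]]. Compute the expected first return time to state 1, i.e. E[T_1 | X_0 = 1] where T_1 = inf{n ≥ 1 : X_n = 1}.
E[T_1 | X_0 = 1] = 1/π_1 = 47/35

For an irreducible recurrent Markov chain with stationary distribution π, E[T_i | X_0 = i] = 1/π_i (Kac's formula). Here π_1 = (7/8)/(3/10 + 7/8) = (7/8)/(47/40) = 35/47, so E[T_1 | X_0 = 1] = 1/π_1 = (3/10 + 7/8)/(7/8) = (47/40)/(7/8) = 47/35.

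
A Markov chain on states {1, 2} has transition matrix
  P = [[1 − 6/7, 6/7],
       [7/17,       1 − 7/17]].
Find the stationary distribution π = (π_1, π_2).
π_1 = 49/151, π_2 = 102/151

Solve πP = π with π_1 + π_2 = 1. From πP = π: π_1 · (1 − 6/7) + π_2 · 7/17 = π_1 ⇒ π_2 · 7/17 = π_1 · 6/7 ⇒ π_2/π_1 = (6/7)/(7/17) = 102/49. Together with π_1 + π_2 = 1:
  π_1 = (7/17)/(6/7 + 7/17) = (7/17)/(151/119) = 49/151,
  π_2 = (6/7)/(6/7 + 7/17) = (6/7)/(151/119) = 102/151.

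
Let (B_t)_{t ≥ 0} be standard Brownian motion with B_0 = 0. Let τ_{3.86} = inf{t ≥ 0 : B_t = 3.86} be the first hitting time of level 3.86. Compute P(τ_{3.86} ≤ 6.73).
P(τ_{3.86} ≤ 6.73) = 2(1 − Φ(3.86/√6.73)) = 2(1 − Φ(1.4879)) ≈ 0.1368

By the reflection principle for standard BM, P(τ_b ≤ t) = 2 · P(B_t ≥ b). Since B_t ~ N(0, t), P(B_t ≥ 3.86) = 1 − Φ(3.86/√t) = 1 − Φ(3.86/√6.73) = 1 − Φ(1.4879) ≈ 0.06839. Doubling: P(τ_{3.86} ≤ 6.73) ≈ 2 · 0.06839 = 0.13678 ≈ 0.1368.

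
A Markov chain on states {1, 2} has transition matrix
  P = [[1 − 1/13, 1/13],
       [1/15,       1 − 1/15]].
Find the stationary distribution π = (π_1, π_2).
π_1 = 13/28, π_2 = 15/28

Solve πP = π with π_1 + π_2 = 1. From πP = π: π_1 · (1 − 1/13) + π_2 · 1/15 = π_1 ⇒ π_2 · 1/15 = π_1 · 1/13 ⇒ π_2/π_1 = (1/13)/(1/15) = 15/13. Together with π_1 + π_2 = 1:
  π_1 = (1/15)/(1/13 + 1/15) = (1/15)/(28/195) = 13/28,
  π_2 = (1/13)/(1/13 + 1/15) = (1/13)/(28/195) = 15/28.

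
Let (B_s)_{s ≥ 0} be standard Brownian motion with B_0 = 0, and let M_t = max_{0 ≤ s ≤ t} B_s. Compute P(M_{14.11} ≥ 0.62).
P(M_{14.11} ≥ 0.62) = 2·P(B_{14.11} ≥ 0.62) = 2(1 − Φ(0.62/√14.11)) ≈ 0.8689

By the reflection principle for Brownian motion, P(M_t ≥ a) = 2 · P(B_t ≥ a) for a ≥ 0. Since B_t ~ N(0, t), P(B_t ≥ 0.62) = 1 − Φ(0.62/√t) = 1 − Φ(0.62/√14.11) = 1 − Φ(0.1651). So
  P(M_{14.11} ≥ 0.62) = 2(1 − Φ(0.1651)) ≈ 0.8689.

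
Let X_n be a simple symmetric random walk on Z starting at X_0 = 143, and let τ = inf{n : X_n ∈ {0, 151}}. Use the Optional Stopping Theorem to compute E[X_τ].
E[X_τ] = 143

X_n is a martingale and τ is a bounded-mean stopping time (indeed τ is finite a.s. with bounded expectation since the walk is in a bounded region). By the OST, E[X_τ] = E[X_0] = 143. Equivalently: E[X_τ] = 151 · P(hit 151 first) + 0 · P(hit 0 first) = 151 · (143/151) = 143.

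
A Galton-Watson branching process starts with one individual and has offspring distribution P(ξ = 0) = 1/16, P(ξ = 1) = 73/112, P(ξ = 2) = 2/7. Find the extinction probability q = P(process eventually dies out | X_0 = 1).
q = 7/32

The pgf is f(s) = 1/16 + 73/112·s + 2/7·s². The extinction probability q is the smallest fixed point of f in [0, 1]. Setting s = f(s):
  2/7·s² + (73/112 − 1)·s + 1/16 = 0
  2/7·s² − (1/16 + 2/7)·s + 1/16 = 0
which factors as (s − 1)·(2/7·s − 1/16) = 0, giving roots s = 1 and s = (1/16)/(2/7) = 7/32.
Mean offspring μ = 73/112 + 2·2/7 = 137/112 > 1 (supercritical), so q < 1. The extinction probability is the smaller root: q = (1/16)/(2/7) = 7/32.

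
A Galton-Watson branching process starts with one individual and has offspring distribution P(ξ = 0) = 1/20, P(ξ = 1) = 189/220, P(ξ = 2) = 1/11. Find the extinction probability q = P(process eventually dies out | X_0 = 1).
q = 11/20

The pgf is f(s) = 1/20 + 189/220·s + 1/11·s². The extinction probability q is the smallest fixed point of f in [0, 1]. Setting s = f(s):
  1/11·s² + (189/220 − 1)·s + 1/20 = 0
  1/11·s² − (1/20 + 1/11)·s + 1/20 = 0
which factors as (s − 1)·(1/11·s − 1/20) = 0, giving roots s = 1 and s = (1/20)/(1/11) = 11/20.
Mean offspring μ = 189/220 + 2·1/11 = 229/220 > 1 (supercritical), so q < 1. The extinction probability is the smaller root: q = (1/20)/(1/11) = 11/20.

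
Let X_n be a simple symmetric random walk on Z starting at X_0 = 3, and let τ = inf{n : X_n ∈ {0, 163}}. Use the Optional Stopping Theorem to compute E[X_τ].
E[X_τ] = 3

X_n is a martingale and τ is a bounded-mean stopping time (indeed τ is finite a.s. with bounded expectation since the walk is in a bounded region). By the OST, E[X_τ] = E[X_0] = 3. Equivalently: E[X_τ] = 163 · P(hit 163 first) + 0 · P(hit 0 first) = 163 · (3/163) = 3.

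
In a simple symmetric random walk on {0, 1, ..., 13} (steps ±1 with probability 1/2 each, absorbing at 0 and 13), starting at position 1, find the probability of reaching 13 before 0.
P(hit 13 before 0) = 1/13

Let u_k = P(hit 13 before 0 | start at k). Then u_0 = 0, u_13 = 1, and u_k = u_{k-1}/2 + u_{k+1}/2 for 1 ≤ k ≤ 12. This harmonic recurrence is solved by u_k = k/13, giving u_1 = 1/13.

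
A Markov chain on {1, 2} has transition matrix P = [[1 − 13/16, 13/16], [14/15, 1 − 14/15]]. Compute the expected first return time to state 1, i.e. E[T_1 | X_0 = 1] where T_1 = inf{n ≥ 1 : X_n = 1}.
E[T_1 | X_0 = 1] = 1/π_1 = 419/224

For an irreducible recurrent Markov chain with stationary distribution π, E[T_i | X_0 = i] = 1/π_i (Kac's formula). Here π_1 = (14/15)/(13/16 + 14/15) = (14/15)/(419/240) = 224/419, so E[T_1 | X_0 = 1] = 1/π_1 = (13/16 + 14/15)/(14/15) = (419/240)/(14/15) = 419/224.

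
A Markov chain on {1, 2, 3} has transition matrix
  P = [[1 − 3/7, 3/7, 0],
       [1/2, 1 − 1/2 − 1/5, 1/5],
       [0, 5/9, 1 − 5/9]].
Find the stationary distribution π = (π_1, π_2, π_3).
π = (175/379, 150/379, 54/379)

This is a birth-death chain on three states, which satisfies detailed balance: π_1 · P_{12} = π_2 · P_{21} and π_2 · P_{23} = π_3 · P_{32}.
From π_1 · 3/7 = π_2 · 1/2: π_2/π_1 = (3/7)/(1/2) = 6/7.
From π_2 · 1/5 = π_3 · 5/9: π_3/π_2 = (1/5)/(5/9) = 9/25.
Take π_1 proportional to 1; then unnormalized π = (1, 6/7, 54/175). Normalize by dividing by the sum 379/175:
  π = (175/379, 150/379, 54/379).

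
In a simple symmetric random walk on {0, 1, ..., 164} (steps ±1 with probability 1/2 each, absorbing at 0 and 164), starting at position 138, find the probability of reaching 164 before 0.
P(hit 164 before 0) = 138/164 = 69/82

Let u_k = P(hit 164 before 0 | start at k). Then u_0 = 0, u_164 = 1, and u_k = u_{k-1}/2 + u_{k+1}/2 for 1 ≤ k ≤ 163. This harmonic recurrence is solved by u_k = k/164, giving u_138 = 138/164 = 69/82.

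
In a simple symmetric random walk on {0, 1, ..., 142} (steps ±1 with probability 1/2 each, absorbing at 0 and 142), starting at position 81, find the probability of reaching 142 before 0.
P(hit 142 before 0) = 81/142

Let u_k = P(hit 142 before 0 | start at k). Then u_0 = 0, u_142 = 1, and u_k = u_{k-1}/2 + u_{k+1}/2 for 1 ≤ k ≤ 141. This harmonic recurrence is solved by u_k = k/142, giving u_81 = 81/142.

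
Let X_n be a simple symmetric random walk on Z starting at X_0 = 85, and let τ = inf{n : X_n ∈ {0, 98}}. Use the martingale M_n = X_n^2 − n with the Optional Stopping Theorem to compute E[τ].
E[τ] = 1105

M_n = X_n^2 − n is a martingale (since E[X_{n+1}^2 | F_n] = X_n^2 + 1). By OST (τ has finite mean in a bounded region), E[M_τ] = E[M_0] = X_0^2 − 0 = 85^2 = 7225. Also E[M_τ] = E[X_τ^2] − E[τ]. The walk exits at 0 or 98, with P(hit 98 first) = 85/98, so E[X_τ^2] = 98^2 · 85/98 + 0 = 8330. Thus E[τ] = E[X_τ^2] − E[M_τ] = 8330 − 7225 = 1105 = 85(98 − 85) = 1105.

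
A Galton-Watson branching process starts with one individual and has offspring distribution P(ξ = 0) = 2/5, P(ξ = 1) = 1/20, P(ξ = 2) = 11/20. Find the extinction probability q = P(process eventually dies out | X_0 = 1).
q = 8/11

The pgf is f(s) = 2/5 + 1/20·s + 11/20·s². The extinction probability q is the smallest fixed point of f in [0, 1]. Setting s = f(s):
  11/20·s² + (1/20 − 1)·s + 2/5 = 0
  11/20·s² − (2/5 + 11/20)·s + 2/5 = 0
which factors as (s − 1)·(11/20·s − 2/5) = 0, giving roots s = 1 and s = (2/5)/(11/20) = 8/11.
Mean offspring μ = 1/20 + 2·11/20 = 23/20 > 1 (supercritical), so q < 1. The extinction probability is the smaller root: q = (2/5)/(11/20) = 8/11.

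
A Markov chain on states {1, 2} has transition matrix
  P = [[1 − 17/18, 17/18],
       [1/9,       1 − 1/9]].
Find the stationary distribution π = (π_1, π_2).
π_1 = 2/19, π_2 = 17/19

Solve πP = π with π_1 + π_2 = 1. From πP = π: π_1 · (1 − 17/18) + π_2 · 1/9 = π_1 ⇒ π_2 · 1/9 = π_1 · 17/18 ⇒ π_2/π_1 = (17/18)/(1/9) = 17/2. Together with π_1 + π_2 = 1:
  π_1 = (1/9)/(17/18 + 1/9) = (1/9)/(19/18) = 2/19,
  π_2 = (17/18)/(17/18 + 1/9) = (17/18)/(19/18) = 17/19.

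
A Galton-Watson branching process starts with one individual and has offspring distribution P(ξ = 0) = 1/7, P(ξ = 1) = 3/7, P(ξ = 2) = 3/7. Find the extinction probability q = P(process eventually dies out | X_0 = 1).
q = 1/3

The pgf is f(s) = 1/7 + 3/7·s + 3/7·s². The extinction probability q is the smallest fixed point of f in [0, 1]. Setting s = f(s):
  3/7·s² + (3/7 − 1)·s + 1/7 = 0
  3/7·s² − (1/7 + 3/7)·s + 1/7 = 0
which factors as (s − 1)·(3/7·s − 1/7) = 0, giving roots s = 1 and s = (1/7)/(3/7) = 1/3.
Mean offspring μ = 3/7 + 2·3/7 = 9/7 > 1 (supercritical), so q < 1. The extinction probability is the smaller root: q = (1/7)/(3/7) = 1/3.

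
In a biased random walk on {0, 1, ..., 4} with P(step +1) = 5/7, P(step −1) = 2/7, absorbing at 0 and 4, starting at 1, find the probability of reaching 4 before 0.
P(hit 4 before 0) = (1 − (2/5)^1) / (1 − (2/5)^4) = 125/203

Let u_k denote P(reach 4 before 0 | start at k). Boundary: u_0 = 0, u_4 = 1. Recurrence: u_k = 5/7·u_{k+1} + 2/7·u_{k-1} for 1 ≤ k ≤ 3. Try u_k = A + B·r^k with r = q/p = (2/7)/(5/7) = 2/5. Substitution satisfies the recurrence; boundary conditions give:
  u_k = (1 − r^k) / (1 − r^N) = (1 − (2/5)^1) / (1 − (2/5)^4) = 125/203.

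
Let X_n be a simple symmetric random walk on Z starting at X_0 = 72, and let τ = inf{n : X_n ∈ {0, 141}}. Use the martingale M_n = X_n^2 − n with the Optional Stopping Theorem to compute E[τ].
E[τ] = 4968

M_n = X_n^2 − n is a martingale (since E[X_{n+1}^2 | F_n] = X_n^2 + 1). By OST (τ has finite mean in a bounded region), E[M_τ] = E[M_0] = X_0^2 − 0 = 72^2 = 5184. Also E[M_τ] = E[X_τ^2] − E[τ]. The walk exits at 0 or 141, with P(hit 141 first) = 72/141, so E[X_τ^2] = 141^2 · 72/141 + 0 = 10152. Thus E[τ] = E[X_τ^2] − E[M_τ] = 10152 − 5184 = 4968 = 72(141 − 72) = 4968.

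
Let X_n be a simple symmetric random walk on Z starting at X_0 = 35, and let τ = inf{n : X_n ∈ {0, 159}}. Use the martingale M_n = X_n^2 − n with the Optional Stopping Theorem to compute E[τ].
E[τ] = 4340

M_n = X_n^2 − n is a martingale (since E[X_{n+1}^2 | F_n] = X_n^2 + 1). By OST (τ has finite mean in a bounded region), E[M_τ] = E[M_0] = X_0^2 − 0 = 35^2 = 1225. Also E[M_τ] = E[X_τ^2] − E[τ]. The walk exits at 0 or 159, with P(hit 159 first) = 35/159, so E[X_τ^2] = 159^2 · 35/159 + 0 = 5565. Thus E[τ] = E[X_τ^2] − E[M_τ] = 5565 − 1225 = 4340 = 35(159 − 35) = 4340.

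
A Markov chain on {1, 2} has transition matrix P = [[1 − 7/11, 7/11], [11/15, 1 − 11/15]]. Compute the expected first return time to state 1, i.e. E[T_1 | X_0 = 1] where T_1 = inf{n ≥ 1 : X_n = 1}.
E[T_1 | X_0 = 1] = 1/π_1 = 226/121

For an irreducible recurrent Markov chain with stationary distribution π, E[T_i | X_0 = i] = 1/π_i (Kac's formula). Here π_1 = (11/15)/(7/11 + 11/15) = (11/15)/(226/165) = 121/226, so E[T_1 | X_0 = 1] = 1/π_1 = (7/11 + 11/15)/(11/15) = (226/165)/(11/15) = 226/121.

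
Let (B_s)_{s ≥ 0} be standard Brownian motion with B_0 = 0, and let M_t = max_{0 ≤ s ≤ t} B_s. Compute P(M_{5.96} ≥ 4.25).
P(M_{5.96} ≥ 4.25) = 2·P(B_{5.96} ≥ 4.25) = 2(1 − Φ(4.25/√5.96)) ≈ 0.0817

By the reflection principle for Brownian motion, P(M_t ≥ a) = 2 · P(B_t ≥ a) for a ≥ 0. Since B_t ~ N(0, t), P(B_t ≥ 4.25) = 1 − Φ(4.25/√t) = 1 − Φ(4.25/√5.96) = 1 − Φ(1.7409). So
  P(M_{5.96} ≥ 4.25) = 2(1 − Φ(1.7409)) ≈ 0.0817.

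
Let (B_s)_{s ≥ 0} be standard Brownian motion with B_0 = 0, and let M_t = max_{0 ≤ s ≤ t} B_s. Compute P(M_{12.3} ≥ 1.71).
P(M_{12.3} ≥ 1.71) = 2·P(B_{12.3} ≥ 1.71) = 2(1 − Φ(1.71/√12.3)) ≈ 0.6258

By the reflection principle for Brownian motion, P(M_t ≥ a) = 2 · P(B_t ≥ a) for a ≥ 0. Since B_t ~ N(0, t), P(B_t ≥ 1.71) = 1 − Φ(1.71/√t) = 1 − Φ(1.71/√12.3) = 1 − Φ(0.4876). So
  P(M_{12.3} ≥ 1.71) = 2(1 − Φ(0.4876)) ≈ 0.6258.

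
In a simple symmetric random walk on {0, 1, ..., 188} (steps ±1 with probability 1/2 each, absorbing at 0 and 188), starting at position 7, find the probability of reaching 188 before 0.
P(hit 188 before 0) = 7/188

Let u_k = P(hit 188 before 0 | start at k). Then u_0 = 0, u_188 = 1, and u_k = u_{k-1}/2 + u_{k+1}/2 for 1 ≤ k ≤ 187. This harmonic recurrence is solved by u_k = k/188, giving u_7 = 7/188.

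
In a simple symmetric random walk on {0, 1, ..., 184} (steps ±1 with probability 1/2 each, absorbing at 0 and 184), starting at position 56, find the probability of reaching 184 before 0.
P(hit 184 before 0) = 56/184 = 7/23

Let u_k = P(hit 184 before 0 | start at k). Then u_0 = 0, u_184 = 1, and u_k = u_{k-1}/2 + u_{k+1}/2 for 1 ≤ k ≤ 183. This harmonic recurrence is solved by u_k = k/184, giving u_56 = 56/184 = 7/23.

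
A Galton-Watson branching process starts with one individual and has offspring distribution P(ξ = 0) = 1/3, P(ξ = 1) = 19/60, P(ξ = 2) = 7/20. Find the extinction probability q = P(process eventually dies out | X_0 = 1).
q = 20/21

The pgf is f(s) = 1/3 + 19/60·s + 7/20·s². The extinction probability q is the smallest fixed point of f in [0, 1]. Setting s = f(s):
  7/20·s² + (19/60 − 1)·s + 1/3 = 0
  7/20·s² − (1/3 + 7/20)·s + 1/3 = 0
which factors as (s − 1)·(7/20·s − 1/3) = 0, giving roots s = 1 and s = (1/3)/(7/20) = 20/21.
Mean offspring μ = 19/60 + 2·7/20 = 61/60 > 1 (supercritical), so q < 1. The extinction probability is the smaller root: q = (1/3)/(7/20) = 20/21.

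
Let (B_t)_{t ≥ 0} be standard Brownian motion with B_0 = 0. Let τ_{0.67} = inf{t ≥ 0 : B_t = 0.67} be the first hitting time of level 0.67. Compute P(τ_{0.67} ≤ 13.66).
P(τ_{0.67} ≤ 13.66) = 2(1 − Φ(0.67/√13.66)) = 2(1 − Φ(0.1813)) ≈ 0.8561

By the reflection principle for standard BM, P(τ_b ≤ t) = 2 · P(B_t ≥ b). Since B_t ~ N(0, t), P(B_t ≥ 0.67) = 1 − Φ(0.67/√t) = 1 − Φ(0.67/√13.66) = 1 − Φ(0.1813) ≈ 0.42807. Doubling: P(τ_{0.67} ≤ 13.66) ≈ 2 · 0.42807 = 0.85614 ≈ 0.8561.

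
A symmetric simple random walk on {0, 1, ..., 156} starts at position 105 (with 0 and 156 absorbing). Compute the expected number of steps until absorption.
E[τ | X_0 = 105] = 5355

Let v_k = E[τ | X_0 = k]. Boundary: v_0 = v_156 = 0. Recurrence: v_k = 1 + (v_{k-1} + v_{k+1})/2 for 1 ≤ k ≤ 155. The particular solution to v_k − (v_{k-1} + v_{k+1})/2 = 1 is v_k = −k^2. Adding homogeneous solution A + B k and matching boundaries gives v_k = k (156 − k). Substituting k = 105: v_105 = 105 · 51 = 5355.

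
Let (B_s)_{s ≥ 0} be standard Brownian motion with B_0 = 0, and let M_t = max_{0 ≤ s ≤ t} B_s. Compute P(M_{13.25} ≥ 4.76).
P(M_{13.25} ≥ 4.76) = 2·P(B_{13.25} ≥ 4.76) = 2(1 − Φ(4.76/√13.25)) ≈ 0.1910

By the reflection principle for Brownian motion, P(M_t ≥ a) = 2 · P(B_t ≥ a) for a ≥ 0. Since B_t ~ N(0, t), P(B_t ≥ 4.76) = 1 − Φ(4.76/√t) = 1 − Φ(4.76/√13.25) = 1 − Φ(1.3077). So
  P(M_{13.25} ≥ 4.76) = 2(1 − Φ(1.3077)) ≈ 0.1910.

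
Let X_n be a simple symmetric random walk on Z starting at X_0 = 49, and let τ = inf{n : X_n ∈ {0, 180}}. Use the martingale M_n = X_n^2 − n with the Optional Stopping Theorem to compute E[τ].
E[τ] = 6419

M_n = X_n^2 − n is a martingale (since E[X_{n+1}^2 | F_n] = X_n^2 + 1). By OST (τ has finite mean in a bounded region), E[M_τ] = E[M_0] = X_0^2 − 0 = 49^2 = 2401. Also E[M_τ] = E[X_τ^2] − E[τ]. The walk exits at 0 or 180, with P(hit 180 first) = 49/180, so E[X_τ^2] = 180^2 · 49/180 + 0 = 8820. Thus E[τ] = E[X_τ^2] − E[M_τ] = 8820 − 2401 = 6419 = 49(180 − 49) = 6419.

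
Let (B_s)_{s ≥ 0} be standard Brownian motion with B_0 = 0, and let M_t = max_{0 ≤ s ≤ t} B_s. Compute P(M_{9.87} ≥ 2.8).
P(M_{9.87} ≥ 2.8) = 2·P(B_{9.87} ≥ 2.8) = 2(1 − Φ(2.8/√9.87)) ≈ 0.3728

By the reflection principle for Brownian motion, P(M_t ≥ a) = 2 · P(B_t ≥ a) for a ≥ 0. Since B_t ~ N(0, t), P(B_t ≥ 2.8) = 1 − Φ(2.8/√t) = 1 − Φ(2.8/√9.87) = 1 − Φ(0.8912). So
  P(M_{9.87} ≥ 2.8) = 2(1 − Φ(0.8912)) ≈ 0.3728.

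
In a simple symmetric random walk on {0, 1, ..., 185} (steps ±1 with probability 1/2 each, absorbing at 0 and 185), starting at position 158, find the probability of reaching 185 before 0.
P(hit 185 before 0) = 158/185

Let u_k = P(hit 185 before 0 | start at k). Then u_0 = 0, u_185 = 1, and u_k = u_{k-1}/2 + u_{k+1}/2 for 1 ≤ k ≤ 184. This harmonic recurrence is solved by u_k = k/185, giving u_158 = 158/185.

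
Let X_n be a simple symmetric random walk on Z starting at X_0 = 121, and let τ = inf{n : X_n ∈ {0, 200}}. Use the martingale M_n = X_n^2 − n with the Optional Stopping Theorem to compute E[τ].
E[τ] = 9559

M_n = X_n^2 − n is a martingale (since E[X_{n+1}^2 | F_n] = X_n^2 + 1). By OST (τ has finite mean in a bounded region), E[M_τ] = E[M_0] = X_0^2 − 0 = 121^2 = 14641. Also E[M_τ] = E[X_τ^2] − E[τ]. The walk exits at 0 or 200, with P(hit 200 first) = 121/200, so E[X_τ^2] = 200^2 · 121/200 + 0 = 24200. Thus E[τ] = E[X_τ^2] − E[M_τ] = 24200 − 14641 = 9559 = 121(200 − 121) = 9559.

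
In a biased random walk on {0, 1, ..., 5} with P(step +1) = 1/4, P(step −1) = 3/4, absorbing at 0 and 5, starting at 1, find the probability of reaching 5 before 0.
P(hit 5 before 0) = (1 − (3)^1) / (1 − (3)^5) = 1/121

Let u_k denote P(reach 5 before 0 | start at k). Boundary: u_0 = 0, u_5 = 1. Recurrence: u_k = 1/4·u_{k+1} + 3/4·u_{k-1} for 1 ≤ k ≤ 4. Try u_k = A + B·r^k with r = q/p = (3/4)/(1/4) = 3. Substitution satisfies the recurrence; boundary conditions give:
  u_k = (1 − r^k) / (1 − r^N) = (1 − (3)^1) / (1 − (3)^5) = 1/121.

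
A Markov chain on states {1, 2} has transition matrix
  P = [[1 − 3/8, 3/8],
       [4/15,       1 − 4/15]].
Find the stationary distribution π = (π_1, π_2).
π_1 = 32/77, π_2 = 45/77

Solve πP = π with π_1 + π_2 = 1. From πP = π: π_1 · (1 − 3/8) + π_2 · 4/15 = π_1 ⇒ π_2 · 4/15 = π_1 · 3/8 ⇒ π_2/π_1 = (3/8)/(4/15) = 45/32. Together with π_1 + π_2 = 1:
  π_1 = (4/15)/(3/8 + 4/15) = (4/15)/(77/120) = 32/77,
  π_2 = (3/8)/(3/8 + 4/15) = (3/8)/(77/120) = 45/77.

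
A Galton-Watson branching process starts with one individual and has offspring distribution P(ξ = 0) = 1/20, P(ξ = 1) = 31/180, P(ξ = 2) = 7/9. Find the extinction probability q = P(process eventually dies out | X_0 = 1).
q = 9/140

The pgf is f(s) = 1/20 + 31/180·s + 7/9·s². The extinction probability q is the smallest fixed point of f in [0, 1]. Setting s = f(s):
  7/9·s² + (31/180 − 1)·s + 1/20 = 0
  7/9·s² − (1/20 + 7/9)·s + 1/20 = 0
which factors as (s − 1)·(7/9·s − 1/20) = 0, giving roots s = 1 and s = (1/20)/(7/9) = 9/140.
Mean offspring μ = 31/180 + 2·7/9 = 311/180 > 1 (supercritical), so q < 1. The extinction probability is the smaller root: q = (1/20)/(7/9) = 9/140.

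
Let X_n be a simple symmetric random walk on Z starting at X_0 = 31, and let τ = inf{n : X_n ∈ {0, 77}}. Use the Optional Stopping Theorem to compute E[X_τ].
E[X_τ] = 31

X_n is a martingale and τ is a bounded-mean stopping time (indeed τ is finite a.s. with bounded expectation since the walk is in a bounded region). By the OST, E[X_τ] = E[X_0] = 31. Equivalently: E[X_τ] = 77 · P(hit 77 first) + 0 · P(hit 0 first) = 77 · (31/77) = 31.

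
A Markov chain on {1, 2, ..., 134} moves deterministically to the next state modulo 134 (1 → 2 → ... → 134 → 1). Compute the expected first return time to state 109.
E[T_109 | X_0 = 109] = 134

The chain cycles deterministically, so starting at state 109 it returns in exactly 134 steps. Equivalently, the stationary distribution is uniform π_j = 1/134 for every state j, so by Kac's formula E[T_109] = 1/π_109 = 134.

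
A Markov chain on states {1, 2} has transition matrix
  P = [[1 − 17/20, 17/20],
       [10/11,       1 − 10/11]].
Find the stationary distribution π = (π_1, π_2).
π_1 = 200/387, π_2 = 187/387

Solve πP = π with π_1 + π_2 = 1. From πP = π: π_1 · (1 − 17/20) + π_2 · 10/11 = π_1 ⇒ π_2 · 10/11 = π_1 · 17/20 ⇒ π_2/π_1 = (17/20)/(10/11) = 187/200. Together with π_1 + π_2 = 1:
  π_1 = (10/11)/(17/20 + 10/11) = (10/11)/(387/220) = 200/387,
  π_2 = (17/20)/(17/20 + 10/11) = (17/20)/(387/220) = 187/387.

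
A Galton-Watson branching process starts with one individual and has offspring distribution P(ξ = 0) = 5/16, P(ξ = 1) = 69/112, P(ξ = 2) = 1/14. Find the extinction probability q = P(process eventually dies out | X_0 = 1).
q = 1

Mean offspring μ = 0·5/16 + 1·69/112 + 2·1/14 = 85/112 ≤ 1. For μ ≤ 1 with offspring not concentrated at 1, the Galton-Watson process goes extinct almost surely, so q = 1.
(Algebraic check: The pgf is f(s) = 5/16 + 69/112·s + 1/14·s². The extinction probability q is the smallest fixed point of f in [0, 1]. Setting s = f(s):
  1/14·s² + (69/112 − 1)·s + 5/16 = 0
  1/14·s² − (5/16 + 1/14)·s + 5/16 = 0
which factors as (s − 1)·(1/14·s − 5/16) = 0, giving roots s = 1 and s = (5/16)/(1/14) = 35/8. Since 35/8 ≥ 1, the smallest root in [0, 1] is s = 1.)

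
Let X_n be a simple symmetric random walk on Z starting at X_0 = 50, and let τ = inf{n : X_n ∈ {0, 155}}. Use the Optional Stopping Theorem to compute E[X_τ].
E[X_τ] = 50

X_n is a martingale and τ is a bounded-mean stopping time (indeed τ is finite a.s. with bounded expectation since the walk is in a bounded region). By the OST, E[X_τ] = E[X_0] = 50. Equivalently: E[X_τ] = 155 · P(hit 155 first) + 0 · P(hit 0 first) = 155 · (50/155) = 50.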